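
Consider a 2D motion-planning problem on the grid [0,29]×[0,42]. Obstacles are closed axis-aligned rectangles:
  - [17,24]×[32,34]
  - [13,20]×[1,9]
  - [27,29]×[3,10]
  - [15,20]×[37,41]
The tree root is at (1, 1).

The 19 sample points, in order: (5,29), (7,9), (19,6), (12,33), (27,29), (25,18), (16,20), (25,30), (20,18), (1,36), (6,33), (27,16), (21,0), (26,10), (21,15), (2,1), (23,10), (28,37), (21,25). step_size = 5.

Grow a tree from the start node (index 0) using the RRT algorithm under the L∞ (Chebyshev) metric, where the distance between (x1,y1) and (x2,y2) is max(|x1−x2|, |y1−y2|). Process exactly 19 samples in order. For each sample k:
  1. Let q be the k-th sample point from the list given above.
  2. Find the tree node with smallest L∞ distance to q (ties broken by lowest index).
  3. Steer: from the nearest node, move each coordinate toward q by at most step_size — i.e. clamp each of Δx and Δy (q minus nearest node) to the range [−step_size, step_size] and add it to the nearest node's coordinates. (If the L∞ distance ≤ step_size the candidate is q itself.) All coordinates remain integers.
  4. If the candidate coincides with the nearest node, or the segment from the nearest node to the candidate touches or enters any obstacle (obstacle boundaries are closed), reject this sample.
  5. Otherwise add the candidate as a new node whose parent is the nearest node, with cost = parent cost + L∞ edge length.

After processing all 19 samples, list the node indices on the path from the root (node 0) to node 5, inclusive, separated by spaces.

Path: 0 1 2 4 5

1. q=(5,29) nearest=0 d=28 new=(5,6) → add node 1 parent=0 cost=5
2. q=(7,9) nearest=1 d=3 new=(7,9) → add node 2 parent=1 cost=8
3. q=(19,6) nearest=2 d=12 new=(12,6) → add node 3 parent=2 cost=13
4. q=(12,33) nearest=2 d=24 new=(12,14) → add node 4 parent=2 cost=13
5. q=(27,29) nearest=4 d=15 new=(17,19) → add node 5 parent=4 cost=18
6. q=(25,18) nearest=5 d=8 new=(22,18) → add node 6 parent=5 cost=23
7. q=(16,20) nearest=5 d=1 new=(16,20) → add node 7 parent=5 cost=19
8. q=(25,30) nearest=7 d=10 new=(21,25) → add node 8 parent=7 cost=24
9. q=(20,18) nearest=6 d=2 new=(20,18) → add node 9 parent=6 cost=25
10. q=(1,36) nearest=7 d=16 new=(11,25) → add node 10 parent=7 cost=24
11. q=(6,33) nearest=10 d=8 new=(6,30) → add node 11 parent=10 cost=29
12. q=(27,16) nearest=6 d=5 new=(27,16) → add node 12 parent=6 cost=28
13. q=(21,0) nearest=3 d=9 new=(17,1) → blocked by [13,20]×[1,9], reject
14. q=(26,10) nearest=12 d=6 new=(26,11) → add node 13 parent=12 cost=33
15. q=(21,15) nearest=6 d=3 new=(21,15) → add node 14 parent=6 cost=26
16. q=(2,1) nearest=0 d=1 new=(2,1) → add node 15 parent=0 cost=1
17. q=(23,10) nearest=13 d=3 new=(23,10) → add node 16 parent=13 cost=36
18. q=(28,37) nearest=8 d=12 new=(26,30) → add node 17 parent=8 cost=29
19. q=(21,25) nearest=8 d=0 → coincident, reject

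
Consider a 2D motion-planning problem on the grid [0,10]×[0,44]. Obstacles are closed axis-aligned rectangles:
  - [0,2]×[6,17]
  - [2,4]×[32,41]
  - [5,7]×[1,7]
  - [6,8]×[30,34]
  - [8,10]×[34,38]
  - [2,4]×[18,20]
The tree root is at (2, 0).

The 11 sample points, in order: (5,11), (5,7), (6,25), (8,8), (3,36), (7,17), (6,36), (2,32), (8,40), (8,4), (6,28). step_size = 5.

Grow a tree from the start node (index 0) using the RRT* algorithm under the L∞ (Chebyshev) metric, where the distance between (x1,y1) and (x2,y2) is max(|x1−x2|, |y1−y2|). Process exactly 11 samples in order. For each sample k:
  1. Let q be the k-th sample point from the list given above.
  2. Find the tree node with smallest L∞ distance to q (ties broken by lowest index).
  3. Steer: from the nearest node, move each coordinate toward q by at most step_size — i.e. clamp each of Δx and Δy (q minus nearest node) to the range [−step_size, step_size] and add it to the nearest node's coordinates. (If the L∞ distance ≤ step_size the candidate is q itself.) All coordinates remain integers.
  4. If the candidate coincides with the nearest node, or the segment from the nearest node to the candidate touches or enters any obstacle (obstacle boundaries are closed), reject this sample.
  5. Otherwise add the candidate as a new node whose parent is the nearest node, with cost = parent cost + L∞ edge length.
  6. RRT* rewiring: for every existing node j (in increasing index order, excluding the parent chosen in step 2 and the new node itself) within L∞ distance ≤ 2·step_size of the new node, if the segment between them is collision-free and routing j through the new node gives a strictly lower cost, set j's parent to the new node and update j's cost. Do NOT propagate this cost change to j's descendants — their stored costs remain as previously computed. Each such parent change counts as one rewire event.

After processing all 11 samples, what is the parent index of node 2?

1. q=(5,11) nearest=0 d=11 new=(5,5) → blocked by [5,7]×[1,7], reject
2. q=(5,7) nearest=0 d=7 new=(5,5) → blocked by [5,7]×[1,7], reject
3. q=(6,25) nearest=0 d=25 new=(6,5) → blocked by [5,7]×[1,7], reject
4. q=(8,8) nearest=0 d=8 new=(7,5) → blocked by [5,7]×[1,7], reject
5. q=(3,36) nearest=0 d=36 new=(3,5) → add node 1 parent=0 cost=5
6. q=(7,17) nearest=1 d=12 new=(7,10) → add node 2 parent=1 cost=10
7. q=(6,36) nearest=2 d=26 new=(6,15) → add node 3 parent=2 cost=15
8. q=(2,32) nearest=3 d=17 new=(2,20) → blocked by [2,4]×[18,20], reject
9. q=(8,40) nearest=3 d=25 new=(8,20) → add node 4 parent=3 cost=20
10. q=(8,4) nearest=1 d=5 new=(8,4) → blocked by [5,7]×[1,7], reject
11. q=(6,28) nearest=4 d=8 new=(6,25) → add node 5 parent=4 cost=25

Parent of node 2: 1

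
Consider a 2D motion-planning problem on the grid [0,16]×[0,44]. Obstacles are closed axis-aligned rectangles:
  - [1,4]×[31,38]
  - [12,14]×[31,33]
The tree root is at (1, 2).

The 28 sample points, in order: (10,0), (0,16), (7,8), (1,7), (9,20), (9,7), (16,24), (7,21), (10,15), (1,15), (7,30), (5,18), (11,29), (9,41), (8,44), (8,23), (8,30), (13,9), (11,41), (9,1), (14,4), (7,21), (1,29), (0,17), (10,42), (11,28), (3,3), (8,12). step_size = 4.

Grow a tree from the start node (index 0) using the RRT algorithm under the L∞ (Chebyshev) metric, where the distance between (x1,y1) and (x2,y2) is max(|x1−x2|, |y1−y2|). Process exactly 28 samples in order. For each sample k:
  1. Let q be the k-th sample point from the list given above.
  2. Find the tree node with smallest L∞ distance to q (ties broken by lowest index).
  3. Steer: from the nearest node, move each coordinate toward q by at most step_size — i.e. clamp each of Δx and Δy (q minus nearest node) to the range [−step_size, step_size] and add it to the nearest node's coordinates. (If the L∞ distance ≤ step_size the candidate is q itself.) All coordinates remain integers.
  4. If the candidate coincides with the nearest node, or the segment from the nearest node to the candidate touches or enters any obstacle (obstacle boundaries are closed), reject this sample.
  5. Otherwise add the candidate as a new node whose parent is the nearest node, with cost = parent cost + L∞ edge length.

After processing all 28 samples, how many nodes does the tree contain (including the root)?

1. q=(10,0) nearest=0 d=9 new=(5,0) → add node 1 parent=0 cost=4
2. q=(0,16) nearest=0 d=14 new=(0,6) → add node 2 parent=0 cost=4
3. q=(7,8) nearest=0 d=6 new=(5,6) → add node 3 parent=0 cost=4
4. q=(1,7) nearest=2 d=1 new=(1,7) → add node 4 parent=2 cost=5
5. q=(9,20) nearest=4 d=13 new=(5,11) → add node 5 parent=4 cost=9
6. q=(9,7) nearest=3 d=4 new=(9,7) → add node 6 parent=3 cost=8
7. q=(16,24) nearest=5 d=13 new=(9,15) → add node 7 parent=5 cost=13
8. q=(7,21) nearest=7 d=6 new=(7,19) → add node 8 parent=7 cost=17
9. q=(10,15) nearest=7 d=1 new=(10,15) → add node 9 parent=7 cost=14
10. q=(1,15) nearest=5 d=4 new=(1,15) → add node 10 parent=5 cost=13
11. q=(7,30) nearest=8 d=11 new=(7,23) → add node 11 parent=8 cost=21
12. q=(5,18) nearest=8 d=2 new=(5,18) → add node 12 parent=8 cost=19
13. q=(11,29) nearest=11 d=6 new=(11,27) → add node 13 parent=11 cost=25
14. q=(9,41) nearest=13 d=14 new=(9,31) → add node 14 parent=13 cost=29
15. q=(8,44) nearest=14 d=13 new=(8,35) → add node 15 parent=14 cost=33
16. q=(8,23) nearest=11 d=1 new=(8,23) → add node 16 parent=11 cost=22
17. q=(8,30) nearest=14 d=1 new=(8,30) → add node 17 parent=14 cost=30
18. q=(13,9) nearest=6 d=4 new=(13,9) → add node 18 parent=6 cost=12
19. q=(11,41) nearest=15 d=6 new=(11,39) → add node 19 parent=15 cost=37
20. q=(9,1) nearest=1 d=4 new=(9,1) → add node 20 parent=1 cost=8
21. q=(14,4) nearest=6 d=5 new=(13,4) → add node 21 parent=6 cost=12
22. q=(7,21) nearest=8 d=2 new=(7,21) → add node 22 parent=8 cost=19
23. q=(1,29) nearest=11 d=6 new=(3,27) → add node 23 parent=11 cost=25
24. q=(0,17) nearest=10 d=2 new=(0,17) → add node 24 parent=10 cost=15
25. q=(10,42) nearest=19 d=3 new=(10,42) → add node 25 parent=19 cost=40
26. q=(11,28) nearest=13 d=1 new=(11,28) → add node 26 parent=13 cost=26
27. q=(3,3) nearest=0 d=2 new=(3,3) → add node 27 parent=0 cost=2
28. q=(8,12) nearest=5 d=3 new=(8,12) → add node 28 parent=5 cost=12

Node count: 29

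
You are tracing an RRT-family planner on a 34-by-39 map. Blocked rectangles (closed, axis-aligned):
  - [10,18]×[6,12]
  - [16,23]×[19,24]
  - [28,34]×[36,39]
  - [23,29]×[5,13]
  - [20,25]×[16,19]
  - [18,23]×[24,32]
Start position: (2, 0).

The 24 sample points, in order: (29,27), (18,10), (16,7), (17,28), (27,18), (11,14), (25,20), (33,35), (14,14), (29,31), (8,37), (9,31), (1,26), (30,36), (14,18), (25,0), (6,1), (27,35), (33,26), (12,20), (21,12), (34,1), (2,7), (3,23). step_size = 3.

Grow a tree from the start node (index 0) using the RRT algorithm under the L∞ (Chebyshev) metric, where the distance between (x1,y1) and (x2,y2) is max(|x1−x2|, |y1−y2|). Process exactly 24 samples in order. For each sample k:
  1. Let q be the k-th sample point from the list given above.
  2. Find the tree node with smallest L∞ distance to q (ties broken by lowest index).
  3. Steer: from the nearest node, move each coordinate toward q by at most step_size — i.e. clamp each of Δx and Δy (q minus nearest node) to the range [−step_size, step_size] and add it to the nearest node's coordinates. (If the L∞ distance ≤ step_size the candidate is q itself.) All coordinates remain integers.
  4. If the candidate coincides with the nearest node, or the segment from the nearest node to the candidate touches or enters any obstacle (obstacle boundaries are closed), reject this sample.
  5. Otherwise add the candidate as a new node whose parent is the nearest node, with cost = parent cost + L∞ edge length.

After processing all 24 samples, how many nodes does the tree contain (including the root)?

Node count: 14

1. q=(29,27) nearest=0 d=27 new=(5,3) → add node 1 parent=0 cost=3
2. q=(18,10) nearest=1 d=13 new=(8,6) → add node 2 parent=1 cost=6
3. q=(16,7) nearest=2 d=8 new=(11,7) → blocked by [10,18]×[6,12], reject
4. q=(17,28) nearest=2 d=22 new=(11,9) → blocked by [10,18]×[6,12], reject
5. q=(27,18) nearest=2 d=19 new=(11,9) → blocked by [10,18]×[6,12], reject
6. q=(11,14) nearest=2 d=8 new=(11,9) → blocked by [10,18]×[6,12], reject
7. q=(25,20) nearest=2 d=17 new=(11,9) → blocked by [10,18]×[6,12], reject
8. q=(33,35) nearest=2 d=29 new=(11,9) → blocked by [10,18]×[6,12], reject
9. q=(14,14) nearest=2 d=8 new=(11,9) → blocked by [10,18]×[6,12], reject
10. q=(29,31) nearest=2 d=25 new=(11,9) → blocked by [10,18]×[6,12], reject
11. q=(8,37) nearest=2 d=31 new=(8,9) → add node 3 parent=2 cost=9
12. q=(9,31) nearest=3 d=22 new=(9,12) → add node 4 parent=3 cost=12
13. q=(1,26) nearest=4 d=14 new=(6,15) → add node 5 parent=4 cost=15
14. q=(30,36) nearest=4 d=24 new=(12,15) → add node 6 parent=4 cost=15
15. q=(14,18) nearest=6 d=3 new=(14,18) → add node 7 parent=6 cost=18
16. q=(25,0) nearest=6 d=15 new=(15,12) → blocked by [10,18]×[6,12], reject
17. q=(6,1) nearest=1 d=2 new=(6,1) → add node 8 parent=1 cost=5
18. q=(27,35) nearest=7 d=17 new=(17,21) → blocked by [16,23]×[19,24], reject
19. q=(33,26) nearest=7 d=19 new=(17,21) → blocked by [16,23]×[19,24], reject
20. q=(12,20) nearest=7 d=2 new=(12,20) → add node 9 parent=7 cost=20
21. q=(21,12) nearest=7 d=7 new=(17,15) → add node 10 parent=7 cost=21
22. q=(34,1) nearest=10 d=17 new=(20,12) → add node 11 parent=10 cost=24
23. q=(2,7) nearest=1 d=4 new=(2,6) → add node 12 parent=1 cost=6
24. q=(3,23) nearest=5 d=8 new=(3,18) → add node 13 parent=5 cost=18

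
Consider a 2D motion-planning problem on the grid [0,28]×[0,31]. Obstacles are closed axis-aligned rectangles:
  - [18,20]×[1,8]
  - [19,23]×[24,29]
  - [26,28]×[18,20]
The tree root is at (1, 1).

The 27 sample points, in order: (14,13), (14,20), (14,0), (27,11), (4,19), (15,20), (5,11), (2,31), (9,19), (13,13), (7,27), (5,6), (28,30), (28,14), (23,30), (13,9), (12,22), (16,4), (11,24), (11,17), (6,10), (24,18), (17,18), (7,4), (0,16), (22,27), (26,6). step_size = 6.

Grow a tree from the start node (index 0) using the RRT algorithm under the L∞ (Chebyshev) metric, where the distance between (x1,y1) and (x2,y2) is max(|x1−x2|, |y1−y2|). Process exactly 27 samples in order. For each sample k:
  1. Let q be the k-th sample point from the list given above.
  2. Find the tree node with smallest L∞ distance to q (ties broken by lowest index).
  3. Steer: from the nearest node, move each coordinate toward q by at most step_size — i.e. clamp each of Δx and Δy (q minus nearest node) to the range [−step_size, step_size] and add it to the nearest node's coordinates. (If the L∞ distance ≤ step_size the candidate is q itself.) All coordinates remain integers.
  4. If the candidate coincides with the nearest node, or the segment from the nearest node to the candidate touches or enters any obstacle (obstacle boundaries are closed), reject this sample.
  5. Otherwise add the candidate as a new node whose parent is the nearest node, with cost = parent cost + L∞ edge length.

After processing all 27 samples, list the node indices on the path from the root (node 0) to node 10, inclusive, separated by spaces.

Path: 0 1 2 5 8 10

1. q=(14,13) nearest=0 d=13 new=(7,7) → add node 1 parent=0 cost=6
2. q=(14,20) nearest=1 d=13 new=(13,13) → add node 2 parent=1 cost=12
3. q=(14,0) nearest=1 d=7 new=(13,1) → add node 3 parent=1 cost=12
4. q=(27,11) nearest=2 d=14 new=(19,11) → add node 4 parent=2 cost=18
5. q=(4,19) nearest=2 d=9 new=(7,19) → add node 5 parent=2 cost=18
6. q=(15,20) nearest=2 d=7 new=(15,19) → add node 6 parent=2 cost=18
7. q=(5,11) nearest=1 d=4 new=(5,11) → add node 7 parent=1 cost=10
8. q=(2,31) nearest=5 d=12 new=(2,25) → add node 8 parent=5 cost=24
9. q=(9,19) nearest=5 d=2 new=(9,19) → add node 9 parent=5 cost=20
10. q=(13,13) nearest=2 d=0 → coincident, reject
11. q=(7,27) nearest=8 d=5 new=(7,27) → add node 10 parent=8 cost=29
12. q=(5,6) nearest=1 d=2 new=(5,6) → add node 11 parent=1 cost=8
13. q=(28,30) nearest=6 d=13 new=(21,25) → blocked by [19,23]×[24,29], reject
14. q=(28,14) nearest=4 d=9 new=(25,14) → add node 12 parent=4 cost=24
15. q=(23,30) nearest=6 d=11 new=(21,25) → blocked by [19,23]×[24,29], reject
16. q=(13,9) nearest=2 d=4 new=(13,9) → add node 13 parent=2 cost=16
17. q=(12,22) nearest=6 d=3 new=(12,22) → add node 14 parent=6 cost=21
18. q=(16,4) nearest=3 d=3 new=(16,4) → add node 15 parent=3 cost=15
19. q=(11,24) nearest=14 d=2 new=(11,24) → add node 16 parent=14 cost=23
20. q=(11,17) nearest=9 d=2 new=(11,17) → add node 17 parent=9 cost=22
21. q=(6,10) nearest=7 d=1 new=(6,10) → add node 18 parent=7 cost=11
22. q=(24,18) nearest=12 d=4 new=(24,18) → add node 19 parent=12 cost=28
23. q=(17,18) nearest=6 d=2 new=(17,18) → add node 20 parent=6 cost=20
24. q=(7,4) nearest=11 d=2 new=(7,4) → add node 21 parent=11 cost=10
25. q=(0,16) nearest=7 d=5 new=(0,16) → add node 22 parent=7 cost=15
26. q=(22,27) nearest=6 d=8 new=(21,25) → blocked by [19,23]×[24,29], reject
27. q=(26,6) nearest=4 d=7 new=(25,6) → add node 23 parent=4 cost=24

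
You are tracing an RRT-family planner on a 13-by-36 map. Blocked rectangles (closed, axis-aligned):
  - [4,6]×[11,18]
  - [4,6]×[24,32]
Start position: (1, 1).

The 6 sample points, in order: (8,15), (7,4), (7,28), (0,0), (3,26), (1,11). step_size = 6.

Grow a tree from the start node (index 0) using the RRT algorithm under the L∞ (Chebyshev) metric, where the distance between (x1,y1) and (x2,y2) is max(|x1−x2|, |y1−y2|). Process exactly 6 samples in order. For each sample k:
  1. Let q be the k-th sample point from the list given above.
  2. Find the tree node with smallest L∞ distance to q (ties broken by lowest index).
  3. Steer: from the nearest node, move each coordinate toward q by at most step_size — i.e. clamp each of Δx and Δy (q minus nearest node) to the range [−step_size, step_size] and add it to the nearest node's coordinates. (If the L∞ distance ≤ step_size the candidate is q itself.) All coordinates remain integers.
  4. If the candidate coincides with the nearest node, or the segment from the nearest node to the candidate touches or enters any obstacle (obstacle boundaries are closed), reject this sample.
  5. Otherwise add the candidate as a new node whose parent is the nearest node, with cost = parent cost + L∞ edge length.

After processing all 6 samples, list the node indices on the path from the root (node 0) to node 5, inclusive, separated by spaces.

Path: 0 1 5

1. q=(8,15) nearest=0 d=14 new=(7,7) → add node 1 parent=0 cost=6
2. q=(7,4) nearest=1 d=3 new=(7,4) → add node 2 parent=1 cost=9
3. q=(7,28) nearest=1 d=21 new=(7,13) → add node 3 parent=1 cost=12
4. q=(0,0) nearest=0 d=1 new=(0,0) → add node 4 parent=0 cost=1
5. q=(3,26) nearest=3 d=13 new=(3,19) → blocked by [4,6]×[11,18], reject
6. q=(1,11) nearest=1 d=6 new=(1,11) → add node 5 parent=1 cost=12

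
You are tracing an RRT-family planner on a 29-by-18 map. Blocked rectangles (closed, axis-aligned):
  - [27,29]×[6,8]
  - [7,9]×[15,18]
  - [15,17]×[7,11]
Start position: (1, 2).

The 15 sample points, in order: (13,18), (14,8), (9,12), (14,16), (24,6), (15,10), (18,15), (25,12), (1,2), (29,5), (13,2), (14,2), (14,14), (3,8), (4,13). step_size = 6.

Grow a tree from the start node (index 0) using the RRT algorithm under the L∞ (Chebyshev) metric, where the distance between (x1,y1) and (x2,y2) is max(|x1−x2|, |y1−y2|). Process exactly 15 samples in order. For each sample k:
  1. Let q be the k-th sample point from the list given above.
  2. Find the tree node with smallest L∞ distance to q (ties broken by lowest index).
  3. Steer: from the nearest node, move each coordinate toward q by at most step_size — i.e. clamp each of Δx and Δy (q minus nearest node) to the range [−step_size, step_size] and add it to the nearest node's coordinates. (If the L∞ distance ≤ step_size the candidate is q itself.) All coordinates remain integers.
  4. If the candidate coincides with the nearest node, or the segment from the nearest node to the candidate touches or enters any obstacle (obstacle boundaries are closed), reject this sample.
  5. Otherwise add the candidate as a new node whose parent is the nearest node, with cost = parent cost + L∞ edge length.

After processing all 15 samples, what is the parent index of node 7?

1. q=(13,18) nearest=0 d=16 new=(7,8) → add node 1 parent=0 cost=6
2. q=(14,8) nearest=1 d=7 new=(13,8) → add node 2 parent=1 cost=12
3. q=(9,12) nearest=1 d=4 new=(9,12) → add node 3 parent=1 cost=10
4. q=(14,16) nearest=3 d=5 new=(14,16) → add node 4 parent=3 cost=15
5. q=(24,6) nearest=4 d=10 new=(20,10) → add node 5 parent=4 cost=21
6. q=(15,10) nearest=2 d=2 new=(15,10) → blocked by [15,17]×[7,11], reject
7. q=(18,15) nearest=4 d=4 new=(18,15) → add node 6 parent=4 cost=19
8. q=(25,12) nearest=5 d=5 new=(25,12) → add node 7 parent=5 cost=26
9. q=(1,2) nearest=0 d=0 → coincident, reject
10. q=(29,5) nearest=7 d=7 new=(29,6) → blocked by [27,29]×[6,8], reject
11. q=(13,2) nearest=1 d=6 new=(13,2) → add node 8 parent=1 cost=12
12. q=(14,2) nearest=8 d=1 new=(14,2) → add node 9 parent=8 cost=13
13. q=(14,14) nearest=4 d=2 new=(14,14) → add node 10 parent=4 cost=17
14. q=(3,8) nearest=1 d=4 new=(3,8) → add node 11 parent=1 cost=10
15. q=(4,13) nearest=1 d=5 new=(4,13) → add node 12 parent=1 cost=11

Parent of node 7: 5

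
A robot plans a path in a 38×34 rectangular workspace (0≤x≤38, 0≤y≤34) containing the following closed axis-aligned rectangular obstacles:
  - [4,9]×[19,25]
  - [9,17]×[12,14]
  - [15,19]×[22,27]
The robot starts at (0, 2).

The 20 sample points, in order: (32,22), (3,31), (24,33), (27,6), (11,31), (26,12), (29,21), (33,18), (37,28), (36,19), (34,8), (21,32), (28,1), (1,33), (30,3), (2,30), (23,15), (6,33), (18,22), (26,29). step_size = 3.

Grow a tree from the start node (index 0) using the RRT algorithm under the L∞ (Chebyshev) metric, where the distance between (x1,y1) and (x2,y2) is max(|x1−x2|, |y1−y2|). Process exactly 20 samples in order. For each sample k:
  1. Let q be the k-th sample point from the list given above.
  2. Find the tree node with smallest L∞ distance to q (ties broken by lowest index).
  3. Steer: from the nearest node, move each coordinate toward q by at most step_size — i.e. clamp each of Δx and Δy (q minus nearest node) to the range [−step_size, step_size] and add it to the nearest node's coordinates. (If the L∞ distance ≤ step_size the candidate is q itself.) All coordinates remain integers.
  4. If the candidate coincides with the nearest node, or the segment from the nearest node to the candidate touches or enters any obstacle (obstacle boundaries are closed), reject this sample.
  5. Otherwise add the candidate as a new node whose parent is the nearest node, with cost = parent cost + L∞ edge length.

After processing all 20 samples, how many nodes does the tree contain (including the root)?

Node count: 12

1. q=(32,22) nearest=0 d=32 new=(3,5) → add node 1 parent=0 cost=3
2. q=(3,31) nearest=1 d=26 new=(3,8) → add node 2 parent=1 cost=6
3. q=(24,33) nearest=2 d=25 new=(6,11) → add node 3 parent=2 cost=9
4. q=(27,6) nearest=3 d=21 new=(9,8) → add node 4 parent=3 cost=12
5. q=(11,31) nearest=3 d=20 new=(9,14) → blocked by [9,17]×[12,14], reject
6. q=(26,12) nearest=4 d=17 new=(12,11) → add node 5 parent=4 cost=15
7. q=(29,21) nearest=5 d=17 new=(15,14) → blocked by [9,17]×[12,14], reject
8. q=(33,18) nearest=5 d=21 new=(15,14) → blocked by [9,17]×[12,14], reject
9. q=(37,28) nearest=5 d=25 new=(15,14) → blocked by [9,17]×[12,14], reject
10. q=(36,19) nearest=5 d=24 new=(15,14) → blocked by [9,17]×[12,14], reject
11. q=(34,8) nearest=5 d=22 new=(15,8) → add node 6 parent=5 cost=18
12. q=(21,32) nearest=3 d=21 new=(9,14) → blocked by [9,17]×[12,14], reject
13. q=(28,1) nearest=6 d=13 new=(18,5) → add node 7 parent=6 cost=21
14. q=(1,33) nearest=3 d=22 new=(3,14) → add node 8 parent=3 cost=12
15. q=(30,3) nearest=7 d=12 new=(21,3) → add node 9 parent=7 cost=24
16. q=(2,30) nearest=8 d=16 new=(2,17) → add node 10 parent=8 cost=15
17. q=(23,15) nearest=6 d=8 new=(18,11) → add node 11 parent=6 cost=21
18. q=(6,33) nearest=10 d=16 new=(5,20) → blocked by [4,9]×[19,25], reject
19. q=(18,22) nearest=5 d=11 new=(15,14) → blocked by [9,17]×[12,14], reject
20. q=(26,29) nearest=5 d=18 new=(15,14) → blocked by [9,17]×[12,14], reject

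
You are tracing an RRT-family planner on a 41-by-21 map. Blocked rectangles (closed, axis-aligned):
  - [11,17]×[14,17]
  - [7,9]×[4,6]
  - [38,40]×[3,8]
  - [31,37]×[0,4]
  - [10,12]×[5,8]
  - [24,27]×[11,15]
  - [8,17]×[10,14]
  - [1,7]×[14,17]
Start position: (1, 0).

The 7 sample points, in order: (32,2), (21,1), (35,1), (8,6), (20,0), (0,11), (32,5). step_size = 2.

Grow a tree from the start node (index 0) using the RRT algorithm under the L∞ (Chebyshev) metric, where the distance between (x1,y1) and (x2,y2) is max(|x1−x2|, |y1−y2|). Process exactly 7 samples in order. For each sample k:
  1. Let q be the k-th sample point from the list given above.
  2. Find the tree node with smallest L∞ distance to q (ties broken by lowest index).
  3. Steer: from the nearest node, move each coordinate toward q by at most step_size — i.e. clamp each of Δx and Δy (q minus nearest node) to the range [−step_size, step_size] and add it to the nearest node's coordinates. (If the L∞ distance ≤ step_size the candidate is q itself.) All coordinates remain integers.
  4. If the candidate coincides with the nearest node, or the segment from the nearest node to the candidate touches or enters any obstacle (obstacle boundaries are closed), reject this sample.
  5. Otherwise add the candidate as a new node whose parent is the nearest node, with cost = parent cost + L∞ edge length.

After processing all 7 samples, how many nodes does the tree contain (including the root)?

1. q=(32,2) nearest=0 d=31 new=(3,2) → add node 1 parent=0 cost=2
2. q=(21,1) nearest=1 d=18 new=(5,1) → add node 2 parent=1 cost=4
3. q=(35,1) nearest=2 d=30 new=(7,1) → add node 3 parent=2 cost=6
4. q=(8,6) nearest=1 d=5 new=(5,4) → add node 4 parent=1 cost=4
5. q=(20,0) nearest=3 d=13 new=(9,0) → add node 5 parent=3 cost=8
6. q=(0,11) nearest=4 d=7 new=(3,6) → add node 6 parent=4 cost=6
7. q=(32,5) nearest=5 d=23 new=(11,2) → add node 7 parent=5 cost=10

Node count: 8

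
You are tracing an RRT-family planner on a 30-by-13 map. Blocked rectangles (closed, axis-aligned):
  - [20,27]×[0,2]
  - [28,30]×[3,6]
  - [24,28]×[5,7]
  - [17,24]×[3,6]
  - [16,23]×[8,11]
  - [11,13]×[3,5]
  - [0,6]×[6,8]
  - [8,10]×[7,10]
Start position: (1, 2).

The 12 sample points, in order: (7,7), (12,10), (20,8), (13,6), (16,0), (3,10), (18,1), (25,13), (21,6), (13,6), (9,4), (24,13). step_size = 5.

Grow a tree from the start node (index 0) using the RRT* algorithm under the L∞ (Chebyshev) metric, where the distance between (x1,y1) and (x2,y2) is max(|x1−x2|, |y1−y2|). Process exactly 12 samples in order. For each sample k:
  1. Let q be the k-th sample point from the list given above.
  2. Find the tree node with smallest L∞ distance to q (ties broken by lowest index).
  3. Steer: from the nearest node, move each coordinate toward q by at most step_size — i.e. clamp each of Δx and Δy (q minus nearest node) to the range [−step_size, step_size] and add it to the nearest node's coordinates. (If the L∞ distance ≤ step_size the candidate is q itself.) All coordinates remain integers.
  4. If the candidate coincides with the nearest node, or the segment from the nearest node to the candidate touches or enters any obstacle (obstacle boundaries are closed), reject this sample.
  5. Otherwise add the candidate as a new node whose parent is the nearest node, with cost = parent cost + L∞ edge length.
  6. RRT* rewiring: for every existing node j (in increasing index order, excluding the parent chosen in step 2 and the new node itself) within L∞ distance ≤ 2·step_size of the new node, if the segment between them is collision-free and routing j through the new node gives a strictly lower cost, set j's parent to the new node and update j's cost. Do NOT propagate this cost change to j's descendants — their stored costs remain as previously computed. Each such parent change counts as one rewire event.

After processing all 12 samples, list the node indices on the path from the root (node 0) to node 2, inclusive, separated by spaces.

Path: 0 1 2

1. q=(7,7) nearest=0 d=6 new=(6,7) → blocked by [0,6]×[6,8], reject
2. q=(12,10) nearest=0 d=11 new=(6,7) → blocked by [0,6]×[6,8], reject
3. q=(20,8) nearest=0 d=19 new=(6,7) → blocked by [0,6]×[6,8], reject
4. q=(13,6) nearest=0 d=12 new=(6,6) → blocked by [0,6]×[6,8], reject
5. q=(16,0) nearest=0 d=15 new=(6,0) → add node 1 parent=0 cost=5
6. q=(3,10) nearest=0 d=8 new=(3,7) → blocked by [0,6]×[6,8], reject
7. q=(18,1) nearest=1 d=12 new=(11,1) → add node 2 parent=1 cost=10
8. q=(25,13) nearest=2 d=14 new=(16,6) → blocked by [11,13]×[3,5], reject
9. q=(21,6) nearest=2 d=10 new=(16,6) → blocked by [11,13]×[3,5], reject
10. q=(13,6) nearest=2 d=5 new=(13,6) → blocked by [11,13]×[3,5], reject
11. q=(9,4) nearest=2 d=3 new=(9,4) → add node 3 parent=2 cost=13
12. q=(24,13) nearest=2 d=13 new=(16,6) → blocked by [11,13]×[3,5], reject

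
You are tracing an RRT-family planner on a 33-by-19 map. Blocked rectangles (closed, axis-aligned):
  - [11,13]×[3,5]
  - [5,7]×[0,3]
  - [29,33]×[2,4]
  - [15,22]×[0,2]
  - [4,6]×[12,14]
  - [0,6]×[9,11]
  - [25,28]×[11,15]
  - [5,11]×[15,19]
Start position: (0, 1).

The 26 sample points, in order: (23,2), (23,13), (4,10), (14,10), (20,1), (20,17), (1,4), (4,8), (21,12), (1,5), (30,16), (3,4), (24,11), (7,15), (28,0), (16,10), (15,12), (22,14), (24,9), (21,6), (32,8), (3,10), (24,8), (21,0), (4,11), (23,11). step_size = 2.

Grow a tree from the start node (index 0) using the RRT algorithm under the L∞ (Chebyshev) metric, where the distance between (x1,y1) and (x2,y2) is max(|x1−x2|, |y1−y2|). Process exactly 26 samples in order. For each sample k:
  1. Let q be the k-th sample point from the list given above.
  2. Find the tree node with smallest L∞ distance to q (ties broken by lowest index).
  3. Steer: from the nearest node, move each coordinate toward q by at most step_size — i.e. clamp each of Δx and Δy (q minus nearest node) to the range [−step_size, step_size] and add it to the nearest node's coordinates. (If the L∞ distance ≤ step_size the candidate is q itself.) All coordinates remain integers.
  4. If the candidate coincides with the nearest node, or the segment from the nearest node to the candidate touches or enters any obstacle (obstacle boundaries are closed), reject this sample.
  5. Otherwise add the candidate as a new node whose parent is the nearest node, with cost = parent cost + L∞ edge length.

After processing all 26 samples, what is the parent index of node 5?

Parent of node 5: 4

1. q=(23,2) nearest=0 d=23 new=(2,2) → add node 1 parent=0 cost=2
2. q=(23,13) nearest=1 d=21 new=(4,4) → add node 2 parent=1 cost=4
3. q=(4,10) nearest=2 d=6 new=(4,6) → add node 3 parent=2 cost=6
4. q=(14,10) nearest=2 d=10 new=(6,6) → add node 4 parent=2 cost=6
5. q=(20,1) nearest=4 d=14 new=(8,4) → add node 5 parent=4 cost=8
6. q=(20,17) nearest=5 d=13 new=(10,6) → add node 6 parent=5 cost=10
7. q=(1,4) nearest=1 d=2 new=(1,4) → add node 7 parent=1 cost=4
8. q=(4,8) nearest=3 d=2 new=(4,8) → add node 8 parent=3 cost=8
9. q=(21,12) nearest=6 d=11 new=(12,8) → add node 9 parent=6 cost=12
10. q=(1,5) nearest=7 d=1 new=(1,5) → add node 10 parent=7 cost=5
11. q=(30,16) nearest=9 d=18 new=(14,10) → add node 11 parent=9 cost=14
12. q=(3,4) nearest=2 d=1 new=(3,4) → add node 12 parent=2 cost=5
13. q=(24,11) nearest=11 d=10 new=(16,11) → add node 13 parent=11 cost=16
14. q=(7,15) nearest=8 d=7 new=(6,10) → blocked by [0,6]×[9,11], reject
15. q=(28,0) nearest=13 d=12 new=(18,9) → add node 14 parent=13 cost=18
16. q=(16,10) nearest=13 d=1 new=(16,10) → add node 15 parent=13 cost=17
17. q=(15,12) nearest=13 d=1 new=(15,12) → add node 16 parent=13 cost=17
18. q=(22,14) nearest=14 d=5 new=(20,11) → add node 17 parent=14 cost=20
19. q=(24,9) nearest=17 d=4 new=(22,9) → add node 18 parent=17 cost=22
20. q=(21,6) nearest=14 d=3 new=(20,7) → add node 19 parent=14 cost=20
21. q=(32,8) nearest=18 d=10 new=(24,8) → add node 20 parent=18 cost=24
22. q=(3,10) nearest=8 d=2 new=(3,10) → blocked by [0,6]×[9,11], reject
23. q=(24,8) nearest=20 d=0 → coincident, reject
24. q=(21,0) nearest=19 d=7 new=(21,5) → add node 21 parent=19 cost=22
25. q=(4,11) nearest=8 d=3 new=(4,10) → blocked by [0,6]×[9,11], reject
26. q=(23,11) nearest=18 d=2 new=(23,11) → add node 22 parent=18 cost=24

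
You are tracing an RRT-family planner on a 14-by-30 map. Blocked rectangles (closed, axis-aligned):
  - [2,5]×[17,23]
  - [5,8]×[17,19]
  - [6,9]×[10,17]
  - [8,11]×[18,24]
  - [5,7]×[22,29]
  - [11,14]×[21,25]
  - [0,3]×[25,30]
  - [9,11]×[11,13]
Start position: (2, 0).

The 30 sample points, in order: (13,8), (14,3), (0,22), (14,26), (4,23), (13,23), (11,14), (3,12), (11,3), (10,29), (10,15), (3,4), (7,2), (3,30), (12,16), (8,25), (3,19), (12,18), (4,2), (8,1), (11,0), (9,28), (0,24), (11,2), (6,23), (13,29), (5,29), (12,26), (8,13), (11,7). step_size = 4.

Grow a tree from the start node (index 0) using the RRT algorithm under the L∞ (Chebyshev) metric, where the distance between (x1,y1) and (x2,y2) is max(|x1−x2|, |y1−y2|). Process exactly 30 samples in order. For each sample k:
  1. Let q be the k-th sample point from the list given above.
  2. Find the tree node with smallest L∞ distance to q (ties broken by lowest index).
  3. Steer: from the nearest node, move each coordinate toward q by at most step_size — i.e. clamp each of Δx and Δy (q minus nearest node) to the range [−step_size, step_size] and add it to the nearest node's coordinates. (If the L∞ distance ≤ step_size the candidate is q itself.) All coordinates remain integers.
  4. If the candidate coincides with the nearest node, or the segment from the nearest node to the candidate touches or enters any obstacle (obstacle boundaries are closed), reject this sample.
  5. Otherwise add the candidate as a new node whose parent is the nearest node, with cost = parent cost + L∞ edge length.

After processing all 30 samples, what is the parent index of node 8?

Parent of node 8: 1

1. q=(13,8) nearest=0 d=11 new=(6,4) → add node 1 parent=0 cost=4
2. q=(14,3) nearest=1 d=8 new=(10,3) → add node 2 parent=1 cost=8
3. q=(0,22) nearest=1 d=18 new=(2,8) → add node 3 parent=1 cost=8
4. q=(14,26) nearest=3 d=18 new=(6,12) → blocked by [6,9]×[10,17], reject
5. q=(4,23) nearest=3 d=15 new=(4,12) → add node 4 parent=3 cost=12
6. q=(13,23) nearest=4 d=11 new=(8,16) → blocked by [6,9]×[10,17], reject
7. q=(11,14) nearest=4 d=7 new=(8,14) → blocked by [6,9]×[10,17], reject
8. q=(3,12) nearest=4 d=1 new=(3,12) → add node 5 parent=4 cost=13
9. q=(11,3) nearest=2 d=1 new=(11,3) → add node 6 parent=2 cost=9
10. q=(10,29) nearest=4 d=17 new=(8,16) → blocked by [6,9]×[10,17], reject
11. q=(10,15) nearest=4 d=6 new=(8,15) → blocked by [6,9]×[10,17], reject
12. q=(3,4) nearest=1 d=3 new=(3,4) → add node 7 parent=1 cost=7
13. q=(7,2) nearest=1 d=2 new=(7,2) → add node 8 parent=1 cost=6
14. q=(3,30) nearest=4 d=18 new=(3,16) → add node 9 parent=4 cost=16
15. q=(12,16) nearest=4 d=8 new=(8,16) → blocked by [6,9]×[10,17], reject
16. q=(8,25) nearest=9 d=9 new=(7,20) → blocked by [2,5]×[17,23], reject
17. q=(3,19) nearest=9 d=3 new=(3,19) → blocked by [2,5]×[17,23], reject
18. q=(12,18) nearest=4 d=8 new=(8,16) → blocked by [6,9]×[10,17], reject
19. q=(4,2) nearest=0 d=2 new=(4,2) → add node 10 parent=0 cost=2
20. q=(8,1) nearest=8 d=1 new=(8,1) → add node 11 parent=8 cost=7
21. q=(11,0) nearest=2 d=3 new=(11,0) → add node 12 parent=2 cost=11
22. q=(9,28) nearest=9 d=12 new=(7,20) → blocked by [2,5]×[17,23], reject
23. q=(0,24) nearest=9 d=8 new=(0,20) → blocked by [2,5]×[17,23], reject
24. q=(11,2) nearest=2 d=1 new=(11,2) → add node 13 parent=2 cost=9
25. q=(6,23) nearest=9 d=7 new=(6,20) → blocked by [2,5]×[17,23], reject
26. q=(13,29) nearest=9 d=13 new=(7,20) → blocked by [2,5]×[17,23], reject
27. q=(5,29) nearest=9 d=13 new=(5,20) → blocked by [2,5]×[17,23], reject
28. q=(12,26) nearest=9 d=10 new=(7,20) → blocked by [2,5]×[17,23], reject
29. q=(8,13) nearest=4 d=4 new=(8,13) → blocked by [6,9]×[10,17], reject
30. q=(11,7) nearest=2 d=4 new=(11,7) → add node 14 parent=2 cost=12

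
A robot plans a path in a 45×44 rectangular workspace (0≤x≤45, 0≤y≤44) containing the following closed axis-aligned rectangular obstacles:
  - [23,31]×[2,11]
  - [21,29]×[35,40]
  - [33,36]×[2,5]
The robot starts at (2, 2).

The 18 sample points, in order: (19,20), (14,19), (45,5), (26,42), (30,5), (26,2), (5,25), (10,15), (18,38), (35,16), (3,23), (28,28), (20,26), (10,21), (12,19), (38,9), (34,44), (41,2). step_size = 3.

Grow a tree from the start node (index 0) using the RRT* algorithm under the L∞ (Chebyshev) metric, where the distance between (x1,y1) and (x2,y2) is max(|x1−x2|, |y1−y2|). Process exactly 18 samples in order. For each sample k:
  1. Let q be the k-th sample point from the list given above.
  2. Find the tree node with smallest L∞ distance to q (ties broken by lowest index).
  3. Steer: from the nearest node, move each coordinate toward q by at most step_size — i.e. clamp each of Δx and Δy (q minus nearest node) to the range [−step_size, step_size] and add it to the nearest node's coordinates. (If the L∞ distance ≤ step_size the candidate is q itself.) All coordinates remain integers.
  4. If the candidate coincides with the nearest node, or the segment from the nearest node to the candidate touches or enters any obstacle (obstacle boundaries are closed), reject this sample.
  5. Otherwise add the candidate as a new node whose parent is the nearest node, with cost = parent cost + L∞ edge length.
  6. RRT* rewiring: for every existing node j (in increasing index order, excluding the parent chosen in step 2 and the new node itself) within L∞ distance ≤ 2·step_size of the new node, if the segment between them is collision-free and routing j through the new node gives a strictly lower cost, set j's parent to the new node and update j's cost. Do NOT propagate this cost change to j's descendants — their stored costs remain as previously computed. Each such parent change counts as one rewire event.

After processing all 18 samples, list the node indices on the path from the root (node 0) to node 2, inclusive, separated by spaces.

1. q=(19,20) nearest=0 d=18 new=(5,5) → add node 1 parent=0 cost=3
2. q=(14,19) nearest=1 d=14 new=(8,8) → add node 2 parent=1 cost=6
3. q=(45,5) nearest=2 d=37 new=(11,5) → add node 3 parent=2 cost=9
4. q=(26,42) nearest=2 d=34 new=(11,11) → add node 4 parent=2 cost=9
5. q=(30,5) nearest=3 d=19 new=(14,5) → add node 5 parent=3 cost=12
6. q=(26,2) nearest=5 d=12 new=(17,2) → add node 6 parent=5 cost=15
7. q=(5,25) nearest=4 d=14 new=(8,14) → add node 7 parent=4 cost=12
8. q=(10,15) nearest=7 d=2 new=(10,15) → add node 8 parent=7 cost=14
9. q=(18,38) nearest=8 d=23 new=(13,18) → add node 9 parent=8 cost=17
10. q=(35,16) nearest=6 d=18 new=(20,5) → add node 10 parent=6 cost=18
11. q=(3,23) nearest=8 d=8 new=(7,18) → add node 11 parent=8 cost=17
12. q=(28,28) nearest=9 d=15 new=(16,21) → add node 12 parent=9 cost=20
13. q=(20,26) nearest=12 d=5 new=(19,24) → add node 13 parent=12 cost=23
14. q=(10,21) nearest=9 d=3 new=(10,21) → add node 14 parent=9 cost=20
15. q=(12,19) nearest=9 d=1 new=(12,19) → add node 15 parent=9 cost=18
16. q=(38,9) nearest=10 d=18 new=(23,8) → blocked by [23,31]×[2,11], reject
17. q=(34,44) nearest=13 d=20 new=(22,27) → add node 16 parent=13 cost=26
18. q=(41,2) nearest=10 d=21 new=(23,2) → blocked by [23,31]×[2,11], reject

Path: 0 1 2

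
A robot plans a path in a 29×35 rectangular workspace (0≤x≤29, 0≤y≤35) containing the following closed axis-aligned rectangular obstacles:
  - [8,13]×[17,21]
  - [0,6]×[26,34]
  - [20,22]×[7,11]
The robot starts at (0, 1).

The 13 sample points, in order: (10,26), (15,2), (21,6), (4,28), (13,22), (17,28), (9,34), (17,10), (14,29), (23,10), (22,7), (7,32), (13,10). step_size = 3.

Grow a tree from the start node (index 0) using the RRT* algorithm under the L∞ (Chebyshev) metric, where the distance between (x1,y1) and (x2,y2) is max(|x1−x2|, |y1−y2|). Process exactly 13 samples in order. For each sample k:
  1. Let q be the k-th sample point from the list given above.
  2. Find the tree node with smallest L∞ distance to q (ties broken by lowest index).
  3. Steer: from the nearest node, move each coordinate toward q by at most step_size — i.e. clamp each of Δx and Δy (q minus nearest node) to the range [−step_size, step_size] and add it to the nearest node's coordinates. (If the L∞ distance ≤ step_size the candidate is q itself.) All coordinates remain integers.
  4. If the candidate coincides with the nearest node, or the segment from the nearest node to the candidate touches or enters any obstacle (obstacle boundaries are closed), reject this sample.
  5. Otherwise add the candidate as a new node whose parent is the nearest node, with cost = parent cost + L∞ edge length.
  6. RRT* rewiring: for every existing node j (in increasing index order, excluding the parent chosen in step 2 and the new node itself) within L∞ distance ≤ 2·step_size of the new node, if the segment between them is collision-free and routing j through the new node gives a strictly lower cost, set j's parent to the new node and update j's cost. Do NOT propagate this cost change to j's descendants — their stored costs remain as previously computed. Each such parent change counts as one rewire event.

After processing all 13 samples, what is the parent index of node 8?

1. q=(10,26) nearest=0 d=25 new=(3,4) → add node 1 parent=0 cost=3
2. q=(15,2) nearest=1 d=12 new=(6,2) → add node 2 parent=1 cost=6
3. q=(21,6) nearest=2 d=15 new=(9,5) → add node 3 parent=2 cost=9
4. q=(4,28) nearest=3 d=23 new=(6,8) → add node 4 parent=3 cost=12
5. q=(13,22) nearest=4 d=14 new=(9,11) → add node 5 parent=4 cost=15
6. q=(17,28) nearest=5 d=17 new=(12,14) → add node 6 parent=5 cost=18
7. q=(9,34) nearest=6 d=20 new=(9,17) → blocked by [8,13]×[17,21], reject
8. q=(17,10) nearest=6 d=5 new=(15,11) → add node 7 parent=6 cost=21
9. q=(14,29) nearest=6 d=15 new=(14,17) → add node 8 parent=6 cost=21
10. q=(23,10) nearest=7 d=8 new=(18,10) → add node 9 parent=7 cost=24
11. q=(22,7) nearest=9 d=4 new=(21,7) → blocked by [20,22]×[7,11], reject
12. q=(7,32) nearest=8 d=15 new=(11,20) → blocked by [8,13]×[17,21], reject
13. q=(13,10) nearest=7 d=2 new=(13,10) → add node 10 parent=7 cost=23

Parent of node 8: 6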